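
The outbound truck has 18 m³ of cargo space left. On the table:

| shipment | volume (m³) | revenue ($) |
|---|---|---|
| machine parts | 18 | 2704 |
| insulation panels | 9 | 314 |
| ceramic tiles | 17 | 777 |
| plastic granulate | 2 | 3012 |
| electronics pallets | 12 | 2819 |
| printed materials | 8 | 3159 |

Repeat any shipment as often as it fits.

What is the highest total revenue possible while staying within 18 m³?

27108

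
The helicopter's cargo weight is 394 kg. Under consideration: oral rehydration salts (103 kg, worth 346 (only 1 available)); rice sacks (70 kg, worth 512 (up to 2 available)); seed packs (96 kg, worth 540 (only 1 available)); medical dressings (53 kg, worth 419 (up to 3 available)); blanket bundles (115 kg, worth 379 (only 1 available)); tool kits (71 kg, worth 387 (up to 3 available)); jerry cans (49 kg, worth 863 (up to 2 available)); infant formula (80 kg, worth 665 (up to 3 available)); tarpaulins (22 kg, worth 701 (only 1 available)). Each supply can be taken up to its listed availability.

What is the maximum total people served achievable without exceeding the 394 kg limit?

By people served per kg: tarpaulins 31.86, jerry cans 17.61, infant formula 8.31 lead.
Taking the top-ratio supplies first gives 2×jerry cans + 3×infant formula + tarpaulins for 4422 (360 kg).
Replace infant formula with 2×medical dressings: the trade gains 173 net, giving 4595 at 386 kg.
Every other selection either busts 394 kg or exceeds an availability limit or fails to beat 4595.

4595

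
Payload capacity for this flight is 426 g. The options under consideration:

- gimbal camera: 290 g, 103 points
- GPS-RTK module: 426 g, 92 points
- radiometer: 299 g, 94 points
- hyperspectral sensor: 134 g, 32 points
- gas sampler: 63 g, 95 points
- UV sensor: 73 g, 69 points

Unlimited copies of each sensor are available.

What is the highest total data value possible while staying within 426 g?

570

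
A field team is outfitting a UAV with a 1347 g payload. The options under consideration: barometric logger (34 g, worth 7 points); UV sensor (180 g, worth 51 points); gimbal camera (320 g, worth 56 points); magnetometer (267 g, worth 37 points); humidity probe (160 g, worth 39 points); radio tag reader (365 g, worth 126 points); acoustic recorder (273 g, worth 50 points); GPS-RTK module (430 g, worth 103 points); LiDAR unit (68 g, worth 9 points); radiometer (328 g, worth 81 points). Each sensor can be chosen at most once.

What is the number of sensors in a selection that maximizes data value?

The maximum data value within 1347 g is 368.
For example barometric logger + UV sensor + radio tag reader + GPS-RTK module + radiometer achieves it, using 1337 g.
All optima have 5 sensors.

5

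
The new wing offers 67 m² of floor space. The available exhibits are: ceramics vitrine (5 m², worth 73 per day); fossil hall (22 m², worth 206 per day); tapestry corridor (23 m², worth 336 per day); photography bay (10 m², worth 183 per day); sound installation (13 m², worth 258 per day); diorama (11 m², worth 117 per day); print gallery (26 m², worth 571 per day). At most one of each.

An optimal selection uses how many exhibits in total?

Optimal total is 1238.
One optimal bundle: ceramics vitrine + tapestry corridor + sound installation + print gallery (67 m²).
Any selection reaching 1238 contains exactly 4 exhibits.

4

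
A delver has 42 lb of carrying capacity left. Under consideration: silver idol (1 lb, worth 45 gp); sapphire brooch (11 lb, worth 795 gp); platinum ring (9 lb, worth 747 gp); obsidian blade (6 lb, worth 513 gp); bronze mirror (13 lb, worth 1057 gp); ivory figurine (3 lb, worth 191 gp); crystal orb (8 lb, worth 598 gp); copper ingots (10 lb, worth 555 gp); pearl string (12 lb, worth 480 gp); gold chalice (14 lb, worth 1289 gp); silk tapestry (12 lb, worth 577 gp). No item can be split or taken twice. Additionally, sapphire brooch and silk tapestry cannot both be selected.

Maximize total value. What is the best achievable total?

Platinum ring + obsidian blade + bronze mirror + gold chalice uses 42 of the 42 lb and totals 3606.
An exhaustive check of the 2048 subsets confirms 3606.

3606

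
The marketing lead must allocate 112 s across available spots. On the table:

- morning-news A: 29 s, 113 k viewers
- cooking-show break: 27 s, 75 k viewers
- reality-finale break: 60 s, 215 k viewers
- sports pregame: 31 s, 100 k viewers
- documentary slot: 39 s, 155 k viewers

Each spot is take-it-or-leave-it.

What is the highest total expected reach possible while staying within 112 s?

Greedy by ratio would take morning-news A + sports pregame + documentary slot: 99 s used, total 368.
Replace morning-news A and sports pregame with reality-finale break: the trade gains 2 net, giving 370 at 99 s.
The closest alternative, morning-news A + sports pregame + documentary slot, reaches only 368.

370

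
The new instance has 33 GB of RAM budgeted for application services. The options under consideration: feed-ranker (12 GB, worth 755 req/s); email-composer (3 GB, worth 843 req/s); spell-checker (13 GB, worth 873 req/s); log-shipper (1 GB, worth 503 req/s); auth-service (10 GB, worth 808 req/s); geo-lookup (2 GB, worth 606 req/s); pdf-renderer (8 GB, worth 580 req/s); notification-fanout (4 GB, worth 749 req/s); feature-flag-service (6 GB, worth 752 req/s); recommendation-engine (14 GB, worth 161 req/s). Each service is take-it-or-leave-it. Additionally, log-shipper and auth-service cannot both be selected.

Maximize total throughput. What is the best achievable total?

By throughput per GB: log-shipper 503.00, geo-lookup 303.00, email-composer 281.00, notification-fanout 187.25 lead.
Email-composer + auth-service + geo-lookup + pdf-renderer + notification-fanout + feature-flag-service uses 33 of the 33 GB and totals 4338.

4338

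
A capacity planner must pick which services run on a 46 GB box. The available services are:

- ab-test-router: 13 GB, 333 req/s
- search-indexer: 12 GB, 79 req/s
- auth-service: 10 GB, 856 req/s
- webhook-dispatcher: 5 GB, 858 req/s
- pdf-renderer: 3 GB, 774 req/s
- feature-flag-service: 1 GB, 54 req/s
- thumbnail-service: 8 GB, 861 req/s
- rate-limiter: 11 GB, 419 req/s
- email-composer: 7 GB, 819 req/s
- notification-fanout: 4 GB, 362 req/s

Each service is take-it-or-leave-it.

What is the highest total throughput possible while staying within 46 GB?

4641

Greedy by ratio would take auth-service + webhook-dispatcher + pdf-renderer + feature-flag-service + thumbnail-service + email-composer + notification-fanout: 38 GB used, total 4584.
The 4 GB tied up in notification-fanout is better spent on rate-limiter — total rises to 4641 (45 GB).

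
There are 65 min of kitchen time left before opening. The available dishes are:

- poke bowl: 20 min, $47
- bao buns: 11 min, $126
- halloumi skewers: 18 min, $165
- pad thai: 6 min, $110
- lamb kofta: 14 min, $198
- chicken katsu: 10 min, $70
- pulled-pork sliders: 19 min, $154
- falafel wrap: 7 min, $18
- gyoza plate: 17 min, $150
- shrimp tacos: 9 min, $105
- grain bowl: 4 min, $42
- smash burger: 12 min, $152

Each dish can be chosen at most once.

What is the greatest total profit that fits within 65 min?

793

Ranking by ratio (profit/min): pad thai 18.33, lamb kofta 14.14, smash burger 12.67.
Filling by ratio: bao buns + pad thai + lamb kofta + falafel wrap + shrimp tacos + grain bowl + smash burger for 751, with 2 min left unused.
The 16 min tied up in falafel wrap and shrimp tacos is better spent on halloumi skewers — total rises to 793 (65 min).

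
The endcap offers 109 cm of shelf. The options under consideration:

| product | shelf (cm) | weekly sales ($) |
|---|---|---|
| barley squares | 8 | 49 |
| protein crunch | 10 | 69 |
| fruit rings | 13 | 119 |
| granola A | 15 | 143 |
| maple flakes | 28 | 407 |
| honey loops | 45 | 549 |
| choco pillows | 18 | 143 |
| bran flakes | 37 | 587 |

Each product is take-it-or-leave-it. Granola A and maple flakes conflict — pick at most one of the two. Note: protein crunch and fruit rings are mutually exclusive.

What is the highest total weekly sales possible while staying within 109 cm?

1348

Protein crunch + granola A + honey loops + bran flakes uses 107 of the 109 cm and totals 1348.
That's the maximum — no feasible swap from here does better than 1348.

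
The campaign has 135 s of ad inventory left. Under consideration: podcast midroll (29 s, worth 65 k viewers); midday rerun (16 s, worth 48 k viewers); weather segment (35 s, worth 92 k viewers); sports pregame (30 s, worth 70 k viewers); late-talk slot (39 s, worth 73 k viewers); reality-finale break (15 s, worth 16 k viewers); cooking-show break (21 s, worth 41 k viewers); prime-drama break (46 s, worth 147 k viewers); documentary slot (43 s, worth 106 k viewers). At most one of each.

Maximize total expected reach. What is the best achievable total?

371

Greedy by ratio would take midday rerun + weather segment + sports pregame + prime-drama break: 127 s used, total 357.
Dropping weather segment frees 35 s; slotting in documentary slot (43 s) lifts the total to 371 at 135 s.
The closest alternative, podcast midroll + midday rerun + prime-drama break + documentary slot, reaches only 366.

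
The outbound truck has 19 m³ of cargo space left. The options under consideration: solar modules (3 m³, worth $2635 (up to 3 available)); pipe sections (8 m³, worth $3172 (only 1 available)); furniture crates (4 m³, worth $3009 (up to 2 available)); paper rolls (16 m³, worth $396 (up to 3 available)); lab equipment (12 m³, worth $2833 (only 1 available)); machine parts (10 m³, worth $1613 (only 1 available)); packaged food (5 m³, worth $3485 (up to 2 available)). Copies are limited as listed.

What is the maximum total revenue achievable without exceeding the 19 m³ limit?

14875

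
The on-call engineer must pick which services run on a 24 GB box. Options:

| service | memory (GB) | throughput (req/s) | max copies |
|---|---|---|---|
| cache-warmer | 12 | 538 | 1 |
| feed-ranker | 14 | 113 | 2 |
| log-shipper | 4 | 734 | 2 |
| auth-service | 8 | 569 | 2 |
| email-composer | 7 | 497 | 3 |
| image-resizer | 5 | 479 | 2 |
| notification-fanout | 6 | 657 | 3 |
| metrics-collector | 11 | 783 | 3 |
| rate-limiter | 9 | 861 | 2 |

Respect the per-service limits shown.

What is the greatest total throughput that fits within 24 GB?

Ranking by ratio (throughput/GB): log-shipper 183.50, notification-fanout 109.50, image-resizer 95.80, rate-limiter 95.67.
A density-first pass picks 2×log-shipper + 2×notification-fanout — 2782 at 20 GB.
Dropping notification-fanout frees 6 GB; slotting in 2×image-resizer (10 GB) lifts the total to 3083 at 24 GB.

3083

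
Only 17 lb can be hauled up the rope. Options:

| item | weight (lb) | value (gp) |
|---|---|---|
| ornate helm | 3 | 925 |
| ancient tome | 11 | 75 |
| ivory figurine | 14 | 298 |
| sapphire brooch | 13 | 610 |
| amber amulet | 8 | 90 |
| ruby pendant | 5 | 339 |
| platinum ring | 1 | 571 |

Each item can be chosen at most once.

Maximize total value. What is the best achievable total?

Taking the top-ratio items first gives ornate helm + amber amulet + ruby pendant + platinum ring for 1925 (17 lb).
Dropping amber amulet and ruby pendant frees 13 lb; slotting in sapphire brooch (13 lb) lifts the total to 2106 at 17 lb.
Nothing else within 17 lb beats 2106.

2106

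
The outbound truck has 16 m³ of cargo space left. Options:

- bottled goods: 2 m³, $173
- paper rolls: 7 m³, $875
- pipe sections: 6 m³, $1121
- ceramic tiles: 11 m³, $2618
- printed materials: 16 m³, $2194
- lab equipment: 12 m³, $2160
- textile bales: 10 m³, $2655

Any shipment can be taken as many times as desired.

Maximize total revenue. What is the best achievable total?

Taking pipe sections + textile bales: 16 m³ used, 3776 in revenue.
That's the maximum — no swap from here does better than 3776.

3776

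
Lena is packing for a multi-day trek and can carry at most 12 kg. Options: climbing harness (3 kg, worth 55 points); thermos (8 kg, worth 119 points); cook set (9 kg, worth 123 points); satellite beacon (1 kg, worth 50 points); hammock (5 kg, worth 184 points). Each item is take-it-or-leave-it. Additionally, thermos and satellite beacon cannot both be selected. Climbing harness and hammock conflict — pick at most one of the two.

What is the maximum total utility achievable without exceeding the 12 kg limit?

Satellite beacon + hammock uses 6 of the 12 kg and totals 234.
Next best is hammock at 184 (5 kg) — short by 50.

234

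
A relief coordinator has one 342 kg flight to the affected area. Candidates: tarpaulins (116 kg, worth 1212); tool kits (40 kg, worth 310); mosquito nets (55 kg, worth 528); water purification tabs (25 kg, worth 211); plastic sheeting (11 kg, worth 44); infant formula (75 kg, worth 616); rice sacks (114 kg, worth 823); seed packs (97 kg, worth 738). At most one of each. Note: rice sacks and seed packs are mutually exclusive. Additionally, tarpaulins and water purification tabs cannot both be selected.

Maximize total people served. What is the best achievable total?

2920

Taking tarpaulins + tool kits + plastic sheeting + infant formula + seed packs: 339 kg used, 2920 in people served.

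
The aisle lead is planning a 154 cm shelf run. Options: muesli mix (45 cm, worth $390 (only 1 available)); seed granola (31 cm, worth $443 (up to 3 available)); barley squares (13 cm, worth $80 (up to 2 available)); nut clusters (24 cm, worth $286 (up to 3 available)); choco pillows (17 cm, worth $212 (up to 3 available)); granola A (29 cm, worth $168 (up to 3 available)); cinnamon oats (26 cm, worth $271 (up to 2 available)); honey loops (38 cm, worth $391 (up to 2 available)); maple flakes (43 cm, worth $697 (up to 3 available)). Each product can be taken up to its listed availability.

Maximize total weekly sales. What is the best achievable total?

2377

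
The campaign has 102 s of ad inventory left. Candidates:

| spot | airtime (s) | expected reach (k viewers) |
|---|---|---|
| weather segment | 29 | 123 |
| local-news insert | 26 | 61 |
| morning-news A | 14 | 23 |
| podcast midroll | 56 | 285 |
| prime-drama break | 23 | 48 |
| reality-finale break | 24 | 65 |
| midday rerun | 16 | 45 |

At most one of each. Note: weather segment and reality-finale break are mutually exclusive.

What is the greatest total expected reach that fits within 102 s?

Ranking by ratio (expected reach/s): podcast midroll 5.09, weather segment 4.24, midday rerun 2.81.
Best packing: weather segment + podcast midroll + midday rerun — 101 s, 453 total.

453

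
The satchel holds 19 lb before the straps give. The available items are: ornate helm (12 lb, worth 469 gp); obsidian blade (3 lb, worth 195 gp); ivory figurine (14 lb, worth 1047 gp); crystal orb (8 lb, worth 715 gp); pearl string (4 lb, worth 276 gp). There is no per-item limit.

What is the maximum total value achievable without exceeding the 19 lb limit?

1625

Ranking by ratio (value/lb): crystal orb 89.38, ivory figurine 74.79, pearl string 69.00, obsidian blade 65.00.
Best packing: obsidian blade + 2×crystal orb — 19 lb, 1625 total.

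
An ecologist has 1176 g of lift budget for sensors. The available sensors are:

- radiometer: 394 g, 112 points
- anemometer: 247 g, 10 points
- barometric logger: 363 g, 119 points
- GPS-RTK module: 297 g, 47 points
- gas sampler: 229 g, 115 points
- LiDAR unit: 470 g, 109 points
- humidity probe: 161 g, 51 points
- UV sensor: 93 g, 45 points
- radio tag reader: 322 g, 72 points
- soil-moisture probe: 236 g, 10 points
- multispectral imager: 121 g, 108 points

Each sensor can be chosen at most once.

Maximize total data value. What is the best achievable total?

Filling by ratio: barometric logger + gas sampler + humidity probe + UV sensor + multispectral imager for 438, with 209 g left unused.
Replace humidity probe with radio tag reader: the trade gains 21 net, giving 459 at 1128 g.
Nothing else within 1176 g beats 459.

459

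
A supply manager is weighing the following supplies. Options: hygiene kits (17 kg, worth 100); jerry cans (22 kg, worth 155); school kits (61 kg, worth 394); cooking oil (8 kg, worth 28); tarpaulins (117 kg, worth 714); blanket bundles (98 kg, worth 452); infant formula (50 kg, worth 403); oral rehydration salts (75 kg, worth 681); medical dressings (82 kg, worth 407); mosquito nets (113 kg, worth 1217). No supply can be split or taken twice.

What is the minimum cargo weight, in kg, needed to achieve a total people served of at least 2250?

238

Need the lightest bundle worth ≥ 2250.
Taking infant formula + oral rehydration salts + mosquito nets gives 2301 (≥ 2250) for 238 kg.
No combination under 238 kg hits 2250.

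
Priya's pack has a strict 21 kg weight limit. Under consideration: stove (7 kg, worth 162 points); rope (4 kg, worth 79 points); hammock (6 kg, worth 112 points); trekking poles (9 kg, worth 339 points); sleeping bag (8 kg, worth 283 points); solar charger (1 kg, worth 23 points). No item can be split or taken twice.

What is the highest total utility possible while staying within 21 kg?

701

Density check — trekking poles 37.67, sleeping bag 35.38, stove 23.14, solar charger 23.00 are the best per kg.
Greedy by ratio would take trekking poles + sleeping bag + solar charger: 18 kg used, total 645.
The 1 kg tied up in solar charger is better spent on rope — total rises to 701 (21 kg).
Next best is trekking poles + sleeping bag + solar charger at 645 (18 kg) — short by 56.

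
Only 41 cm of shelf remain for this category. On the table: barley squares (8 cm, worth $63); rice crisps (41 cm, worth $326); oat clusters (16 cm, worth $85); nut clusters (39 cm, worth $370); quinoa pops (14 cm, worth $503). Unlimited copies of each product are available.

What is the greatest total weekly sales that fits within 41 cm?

Taking barley squares + 2×quinoa pops: 36 cm used, 1069 in weekly sales.

1069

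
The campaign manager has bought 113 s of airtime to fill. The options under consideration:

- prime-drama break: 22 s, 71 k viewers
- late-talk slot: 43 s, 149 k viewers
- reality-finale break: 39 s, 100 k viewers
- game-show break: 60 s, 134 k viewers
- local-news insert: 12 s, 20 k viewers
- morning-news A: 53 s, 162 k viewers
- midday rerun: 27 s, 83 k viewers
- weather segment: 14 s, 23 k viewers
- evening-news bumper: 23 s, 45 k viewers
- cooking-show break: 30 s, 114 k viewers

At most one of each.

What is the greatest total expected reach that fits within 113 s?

Density check — cooking-show break 3.80, late-talk slot 3.47, prime-drama break 3.23, midday rerun 3.07 are the best per s.
Greedy by ratio would take prime-drama break + late-talk slot + local-news insert + cooking-show break: 107 s used, total 354.
The 22 s tied up in prime-drama break is better spent on midday rerun — total rises to 366 (112 s).
Every other selection either busts 113 s or fails to beat 366.

366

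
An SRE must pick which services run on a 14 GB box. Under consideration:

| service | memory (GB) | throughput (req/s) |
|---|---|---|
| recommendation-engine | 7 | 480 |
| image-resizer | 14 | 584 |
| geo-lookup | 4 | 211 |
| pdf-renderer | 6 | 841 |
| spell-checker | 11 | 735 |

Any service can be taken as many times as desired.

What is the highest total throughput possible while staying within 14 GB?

1682

Best packing: 2×pdf-renderer — 12 GB, 1682 total.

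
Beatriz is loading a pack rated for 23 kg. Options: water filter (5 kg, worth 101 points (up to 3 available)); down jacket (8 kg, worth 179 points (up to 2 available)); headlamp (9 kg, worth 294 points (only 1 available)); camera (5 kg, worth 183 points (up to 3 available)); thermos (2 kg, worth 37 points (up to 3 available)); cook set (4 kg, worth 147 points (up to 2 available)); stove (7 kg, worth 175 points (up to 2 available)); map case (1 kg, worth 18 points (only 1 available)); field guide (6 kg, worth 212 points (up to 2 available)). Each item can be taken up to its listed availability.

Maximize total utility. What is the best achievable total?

The ratio ordering already packs tightly: 3×camera + 2×cook set, 23 kg, 843.
No other feasible combination exceeds 843.

843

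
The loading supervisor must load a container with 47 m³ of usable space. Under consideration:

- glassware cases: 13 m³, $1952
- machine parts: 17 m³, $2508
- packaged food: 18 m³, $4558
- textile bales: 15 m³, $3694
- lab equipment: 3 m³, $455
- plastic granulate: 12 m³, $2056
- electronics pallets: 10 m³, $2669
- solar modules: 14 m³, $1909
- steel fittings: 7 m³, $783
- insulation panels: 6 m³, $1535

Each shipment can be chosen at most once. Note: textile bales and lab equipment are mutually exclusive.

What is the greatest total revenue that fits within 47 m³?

10921

Greedy by ratio would take packaged food + plastic granulate + electronics pallets + insulation panels: 46 m³ used, total 10818.
Dropping plastic granulate and insulation panels frees 18 m³; slotting in textile bales (15 m³) lifts the total to 10921 at 43 m³.
Every other selection either busts 47 m³ or breaks a pairing rule or fails to beat 10921.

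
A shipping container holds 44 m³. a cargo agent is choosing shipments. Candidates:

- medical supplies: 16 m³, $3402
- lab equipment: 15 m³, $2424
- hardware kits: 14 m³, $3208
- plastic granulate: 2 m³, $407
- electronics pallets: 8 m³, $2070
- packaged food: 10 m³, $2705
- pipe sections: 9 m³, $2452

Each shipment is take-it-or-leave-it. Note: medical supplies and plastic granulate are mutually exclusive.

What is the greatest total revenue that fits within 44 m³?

The ratio ordering already packs tightly: hardware kits + plastic granulate + electronics pallets + packaged food + pipe sections, 43 m³, 10842.

10842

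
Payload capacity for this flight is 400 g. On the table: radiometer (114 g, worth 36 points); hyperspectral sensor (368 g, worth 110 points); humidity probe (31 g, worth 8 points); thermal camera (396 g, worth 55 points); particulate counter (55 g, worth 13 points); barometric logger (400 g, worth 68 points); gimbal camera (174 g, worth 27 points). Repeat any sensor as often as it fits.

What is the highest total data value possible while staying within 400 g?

The ratio heuristic lands on 3×radiometer + humidity probe (116) but leaves 27 g idle.
Dropping humidity probe frees 31 g; slotting in particulate counter (55 g) lifts the total to 121 at 397 g.
No other feasible combination exceeds 121.

121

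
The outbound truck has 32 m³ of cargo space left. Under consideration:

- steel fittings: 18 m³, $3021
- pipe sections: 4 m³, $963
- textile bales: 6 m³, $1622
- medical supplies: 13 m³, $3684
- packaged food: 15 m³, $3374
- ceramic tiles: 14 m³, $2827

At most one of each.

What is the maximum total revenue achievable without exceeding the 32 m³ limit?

8021

The ratio heuristic lands on pipe sections + textile bales + medical supplies (6269) but leaves 9 m³ idle.
The 6 m³ tied up in textile bales is better spent on packaged food — total rises to 8021 (32 m³).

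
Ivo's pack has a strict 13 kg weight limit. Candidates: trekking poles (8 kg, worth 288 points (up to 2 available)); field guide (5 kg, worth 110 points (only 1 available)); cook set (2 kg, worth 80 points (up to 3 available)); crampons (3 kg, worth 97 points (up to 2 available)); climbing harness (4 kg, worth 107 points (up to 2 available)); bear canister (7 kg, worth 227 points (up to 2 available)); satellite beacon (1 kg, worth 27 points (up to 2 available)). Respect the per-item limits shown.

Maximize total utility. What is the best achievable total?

Taking the top-ratio items first gives 3×cook set + bear canister for 467 (13 kg).
Dropping cook set and bear canister frees 9 kg; slotting in trekking poles + satellite beacon (9 kg) lifts the total to 475 at 13 kg.
That's the maximum — no swap from here does better than 475.

475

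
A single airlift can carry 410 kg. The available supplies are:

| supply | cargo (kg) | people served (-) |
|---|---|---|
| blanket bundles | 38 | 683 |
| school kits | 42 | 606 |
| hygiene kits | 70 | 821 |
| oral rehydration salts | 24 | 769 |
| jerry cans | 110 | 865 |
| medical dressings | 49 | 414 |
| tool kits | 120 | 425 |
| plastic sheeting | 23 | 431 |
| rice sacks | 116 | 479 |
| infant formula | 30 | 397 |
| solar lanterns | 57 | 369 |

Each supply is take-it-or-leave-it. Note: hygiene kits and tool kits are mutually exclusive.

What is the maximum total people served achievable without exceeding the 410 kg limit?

4986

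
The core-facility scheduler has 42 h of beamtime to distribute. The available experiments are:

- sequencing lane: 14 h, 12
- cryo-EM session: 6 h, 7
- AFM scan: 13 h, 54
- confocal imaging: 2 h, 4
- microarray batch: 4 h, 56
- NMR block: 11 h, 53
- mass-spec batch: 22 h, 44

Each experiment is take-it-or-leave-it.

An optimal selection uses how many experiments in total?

Optimal total is 175.
For example sequencing lane + AFM scan + microarray batch + NMR block achieves it, using 42 h.
All optima have 4 experiments.

4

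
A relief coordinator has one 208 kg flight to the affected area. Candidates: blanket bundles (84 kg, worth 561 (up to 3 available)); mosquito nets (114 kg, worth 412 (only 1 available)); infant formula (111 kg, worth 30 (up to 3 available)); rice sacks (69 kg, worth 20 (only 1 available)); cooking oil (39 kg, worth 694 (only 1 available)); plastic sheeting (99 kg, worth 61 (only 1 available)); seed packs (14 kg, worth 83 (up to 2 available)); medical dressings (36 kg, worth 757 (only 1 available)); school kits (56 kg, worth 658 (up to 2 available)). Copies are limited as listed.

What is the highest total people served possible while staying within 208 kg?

2850

Density check — medical dressings 21.03, cooking oil 17.79, school kits 11.75 are the best per kg.
Cooking oil + seed packs + medical dressings + 2×school kits uses 201 of the 208 kg and totals 2850.
The spare 7 kg is too small for any remaining supply, and no exchange beats 2850.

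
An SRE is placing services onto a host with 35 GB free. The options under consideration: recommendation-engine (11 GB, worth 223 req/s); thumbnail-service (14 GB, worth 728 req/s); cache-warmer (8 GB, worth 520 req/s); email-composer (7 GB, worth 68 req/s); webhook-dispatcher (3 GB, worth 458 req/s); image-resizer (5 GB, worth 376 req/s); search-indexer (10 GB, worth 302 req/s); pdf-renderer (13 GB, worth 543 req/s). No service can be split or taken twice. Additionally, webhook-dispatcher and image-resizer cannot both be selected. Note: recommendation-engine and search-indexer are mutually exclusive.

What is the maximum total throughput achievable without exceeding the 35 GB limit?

2008

Ranking by ratio (throughput/GB): webhook-dispatcher 152.67, image-resizer 75.20, cache-warmer 65.00, thumbnail-service 52.00.
Best packing: thumbnail-service + cache-warmer + webhook-dispatcher + search-indexer — 35 GB, 2008 total.
Nothing else feasible within 35 GB beats 2008.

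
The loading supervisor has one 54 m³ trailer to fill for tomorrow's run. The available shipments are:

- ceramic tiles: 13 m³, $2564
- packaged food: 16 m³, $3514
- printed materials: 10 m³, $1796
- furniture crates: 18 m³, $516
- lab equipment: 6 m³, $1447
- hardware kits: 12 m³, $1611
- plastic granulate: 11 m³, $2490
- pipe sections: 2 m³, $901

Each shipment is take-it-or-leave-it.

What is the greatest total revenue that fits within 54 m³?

11265

By revenue per m³: pipe sections 450.50, lab equipment 241.17, plastic granulate 226.36 lead.
The ratio heuristic lands on ceramic tiles + packaged food + lab equipment + plastic granulate + pipe sections (10916) but leaves 6 m³ idle.
Dropping lab equipment frees 6 m³; slotting in printed materials (10 m³) lifts the total to 11265 at 52 m³.
Runner-up ceramic tiles + packaged food + hardware kits + plastic granulate + pipe sections tops out at 11080.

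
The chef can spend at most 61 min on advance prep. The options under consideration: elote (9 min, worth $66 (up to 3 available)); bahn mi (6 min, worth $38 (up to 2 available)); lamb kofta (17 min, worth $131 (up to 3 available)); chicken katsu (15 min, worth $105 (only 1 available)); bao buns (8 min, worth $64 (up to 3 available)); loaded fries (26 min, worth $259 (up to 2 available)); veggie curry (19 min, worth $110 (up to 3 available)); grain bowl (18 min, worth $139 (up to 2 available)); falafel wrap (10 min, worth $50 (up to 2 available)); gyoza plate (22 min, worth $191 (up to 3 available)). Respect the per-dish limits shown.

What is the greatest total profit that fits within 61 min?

584

A density-first pass picks bao buns + 2×loaded fries — 582 at 60 min.
Replace bao buns with elote: the trade gains 2 net, giving 584 at 61 min.
Nothing else within 61 min beats 584.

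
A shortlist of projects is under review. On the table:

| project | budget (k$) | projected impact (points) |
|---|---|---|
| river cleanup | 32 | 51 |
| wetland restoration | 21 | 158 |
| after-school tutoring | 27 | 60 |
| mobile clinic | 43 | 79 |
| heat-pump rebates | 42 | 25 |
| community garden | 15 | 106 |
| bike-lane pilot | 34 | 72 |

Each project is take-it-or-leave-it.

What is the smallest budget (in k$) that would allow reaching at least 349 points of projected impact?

95

Minimise k$ subject to total projected impact ≥ 349.
river cleanup + wetland restoration + after-school tutoring + community garden reaches 375 using 95 k$.
Any bundle with less than 95 k$ falls short of 349.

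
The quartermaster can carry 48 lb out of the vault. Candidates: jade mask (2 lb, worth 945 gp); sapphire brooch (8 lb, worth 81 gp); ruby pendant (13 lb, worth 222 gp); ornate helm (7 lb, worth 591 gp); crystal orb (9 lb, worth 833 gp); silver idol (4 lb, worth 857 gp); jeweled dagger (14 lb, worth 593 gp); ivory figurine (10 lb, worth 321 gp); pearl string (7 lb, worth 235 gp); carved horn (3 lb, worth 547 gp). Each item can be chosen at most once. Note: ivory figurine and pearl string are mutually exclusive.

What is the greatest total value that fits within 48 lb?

Best packing: jade mask + ornate helm + crystal orb + silver idol + jeweled dagger + pearl string + carved horn — 46 lb, 4601 total.
Next best is jade mask + sapphire brooch + ornate helm + crystal orb + silver idol + jeweled dagger + carved horn at 4447 (47 lb) — short by 154.

4601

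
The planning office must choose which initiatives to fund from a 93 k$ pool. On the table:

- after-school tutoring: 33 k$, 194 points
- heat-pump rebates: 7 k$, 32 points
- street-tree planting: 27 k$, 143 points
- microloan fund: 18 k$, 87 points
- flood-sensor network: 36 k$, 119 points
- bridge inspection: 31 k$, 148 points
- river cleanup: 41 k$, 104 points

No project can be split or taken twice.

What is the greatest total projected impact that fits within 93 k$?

Filling by ratio: after-school tutoring + heat-pump rebates + street-tree planting + microloan fund for 456, with 8 k$ left unused.
Replace heat-pump rebates and microloan fund with bridge inspection: the trade gains 29 net, giving 485 at 91 k$.
Next best is after-school tutoring + heat-pump rebates + microloan fund + bridge inspection at 461 (89 k$) — short by 24.

485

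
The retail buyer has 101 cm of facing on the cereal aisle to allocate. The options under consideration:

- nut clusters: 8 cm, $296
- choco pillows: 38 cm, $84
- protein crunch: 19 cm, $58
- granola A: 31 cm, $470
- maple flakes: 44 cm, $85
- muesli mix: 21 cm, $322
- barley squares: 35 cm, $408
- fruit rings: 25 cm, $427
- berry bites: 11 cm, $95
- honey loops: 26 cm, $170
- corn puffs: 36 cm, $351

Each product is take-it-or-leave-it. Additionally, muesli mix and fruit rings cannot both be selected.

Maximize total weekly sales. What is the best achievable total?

1601

Density check — nut clusters 37.00, fruit rings 17.08, muesli mix 15.33 are the best per cm.
Taking nut clusters + granola A + barley squares + fruit rings: 99 cm used, 1601 in weekly sales.
Nothing else feasible within 101 cm beats 1601.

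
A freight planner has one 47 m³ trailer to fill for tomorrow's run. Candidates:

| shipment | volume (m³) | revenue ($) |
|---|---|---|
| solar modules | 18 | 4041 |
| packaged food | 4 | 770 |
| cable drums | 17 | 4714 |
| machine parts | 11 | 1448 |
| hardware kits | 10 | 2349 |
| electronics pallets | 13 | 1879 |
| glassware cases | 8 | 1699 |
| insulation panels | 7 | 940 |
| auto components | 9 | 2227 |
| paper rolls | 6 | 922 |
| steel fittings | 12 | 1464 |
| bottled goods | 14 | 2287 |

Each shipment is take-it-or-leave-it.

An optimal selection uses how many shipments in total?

The maximum revenue within 47 m³ is 11224.
solar modules + packaged food + cable drums + glassware cases hits 11224 at 47 m³.
All optima have 4 shipments.

4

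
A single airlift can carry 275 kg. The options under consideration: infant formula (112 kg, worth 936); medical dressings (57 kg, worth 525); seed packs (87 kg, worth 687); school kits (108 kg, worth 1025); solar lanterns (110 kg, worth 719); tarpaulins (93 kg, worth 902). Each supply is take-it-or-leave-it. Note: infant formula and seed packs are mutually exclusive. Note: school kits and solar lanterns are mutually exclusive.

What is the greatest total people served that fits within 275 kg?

2452

By people served per kg: tarpaulins 9.70, school kits 9.49, medical dressings 9.21, infant formula 8.36 lead.
Taking medical dressings + school kits + tarpaulins: 258 kg used, 2452 in people served.
The closest alternative, infant formula + medical dressings + tarpaulins, reaches only 2363.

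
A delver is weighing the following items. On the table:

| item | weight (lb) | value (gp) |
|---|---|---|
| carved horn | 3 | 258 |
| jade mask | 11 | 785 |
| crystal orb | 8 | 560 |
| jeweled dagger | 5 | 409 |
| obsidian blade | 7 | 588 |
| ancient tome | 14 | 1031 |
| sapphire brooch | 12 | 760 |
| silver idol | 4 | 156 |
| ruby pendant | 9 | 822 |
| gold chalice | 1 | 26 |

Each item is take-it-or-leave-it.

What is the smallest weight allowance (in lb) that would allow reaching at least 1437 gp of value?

17

Need the lightest bundle worth ≥ 1437.
carved horn + jeweled dagger + ruby pendant reaches 1489 using 17 lb.
No combination under 17 lb hits 1437.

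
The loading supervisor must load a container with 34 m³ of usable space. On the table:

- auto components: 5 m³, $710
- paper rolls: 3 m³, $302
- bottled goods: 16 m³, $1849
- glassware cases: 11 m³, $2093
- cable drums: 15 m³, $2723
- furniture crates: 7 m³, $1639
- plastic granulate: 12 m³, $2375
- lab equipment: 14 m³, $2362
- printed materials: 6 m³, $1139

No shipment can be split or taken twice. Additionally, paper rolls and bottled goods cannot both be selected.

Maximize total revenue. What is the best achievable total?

A density-first pass picks paper rolls + glassware cases + furniture crates + plastic granulate — 6409 at 33 m³.
Replace paper rolls and glassware cases with cable drums: the trade gains 328 net, giving 6737 at 34 m³.
Runner-up glassware cases + cable drums + furniture crates tops out at 6455.

6737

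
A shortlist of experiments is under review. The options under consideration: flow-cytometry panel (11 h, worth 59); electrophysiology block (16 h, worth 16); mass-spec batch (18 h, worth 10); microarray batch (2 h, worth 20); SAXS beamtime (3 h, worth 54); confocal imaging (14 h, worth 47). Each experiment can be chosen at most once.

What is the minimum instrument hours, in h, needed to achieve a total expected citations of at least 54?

Need the lightest bundle worth ≥ 54.
SAXS beamtime reaches 54 using 3 h.
Any bundle with less than 3 h falls short of 54.

3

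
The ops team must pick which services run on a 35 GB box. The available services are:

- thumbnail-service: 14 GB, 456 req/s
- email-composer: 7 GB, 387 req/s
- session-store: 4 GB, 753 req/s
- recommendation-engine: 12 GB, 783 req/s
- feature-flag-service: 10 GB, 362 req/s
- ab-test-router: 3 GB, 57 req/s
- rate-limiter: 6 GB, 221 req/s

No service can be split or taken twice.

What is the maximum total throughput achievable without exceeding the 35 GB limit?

2285

A density-first pass picks email-composer + session-store + recommendation-engine + ab-test-router + rate-limiter — 2201 at 32 GB.
Replace ab-test-router and rate-limiter with feature-flag-service: the trade gains 84 net, giving 2285 at 33 GB.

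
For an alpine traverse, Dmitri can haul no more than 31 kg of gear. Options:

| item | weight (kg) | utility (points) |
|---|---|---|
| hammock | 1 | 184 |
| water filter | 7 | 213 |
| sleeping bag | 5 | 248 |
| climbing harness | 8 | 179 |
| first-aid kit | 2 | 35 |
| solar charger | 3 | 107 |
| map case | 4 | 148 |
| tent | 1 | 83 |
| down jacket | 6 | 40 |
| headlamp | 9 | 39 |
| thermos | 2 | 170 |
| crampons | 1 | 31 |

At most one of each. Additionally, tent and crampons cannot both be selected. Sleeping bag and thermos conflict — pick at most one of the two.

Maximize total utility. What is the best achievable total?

1197

Best packing: hammock + water filter + sleeping bag + climbing harness + first-aid kit + solar charger + map case + tent — 31 kg, 1197 total.
The closest alternative, hammock + water filter + sleeping bag + climbing harness + solar charger + map case + tent, reaches only 1162.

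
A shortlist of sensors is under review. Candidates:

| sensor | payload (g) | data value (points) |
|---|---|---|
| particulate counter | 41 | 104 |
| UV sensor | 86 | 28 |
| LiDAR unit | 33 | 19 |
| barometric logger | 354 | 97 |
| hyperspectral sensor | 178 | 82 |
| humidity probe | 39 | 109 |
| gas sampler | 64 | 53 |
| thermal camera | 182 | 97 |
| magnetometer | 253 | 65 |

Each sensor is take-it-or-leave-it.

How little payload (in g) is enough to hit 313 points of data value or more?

263

Look for the lowest-payload combination reaching 313.
Taking particulate counter + UV sensor + LiDAR unit + humidity probe + gas sampler gives 313 (≥ 313) for 263 g.
Below 263 g the best achievable stays under 313.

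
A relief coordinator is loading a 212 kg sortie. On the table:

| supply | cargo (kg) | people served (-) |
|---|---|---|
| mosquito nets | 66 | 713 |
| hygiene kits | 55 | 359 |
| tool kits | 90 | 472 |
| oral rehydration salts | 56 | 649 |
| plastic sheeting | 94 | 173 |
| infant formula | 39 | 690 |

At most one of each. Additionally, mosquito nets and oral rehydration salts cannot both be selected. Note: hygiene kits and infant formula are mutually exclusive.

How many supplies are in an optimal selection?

3

Best achievable people served is 1875.
For example mosquito nets + tool kits + infant formula achieves it, using 195 kg.
Every optimal selection uses 3 supplies.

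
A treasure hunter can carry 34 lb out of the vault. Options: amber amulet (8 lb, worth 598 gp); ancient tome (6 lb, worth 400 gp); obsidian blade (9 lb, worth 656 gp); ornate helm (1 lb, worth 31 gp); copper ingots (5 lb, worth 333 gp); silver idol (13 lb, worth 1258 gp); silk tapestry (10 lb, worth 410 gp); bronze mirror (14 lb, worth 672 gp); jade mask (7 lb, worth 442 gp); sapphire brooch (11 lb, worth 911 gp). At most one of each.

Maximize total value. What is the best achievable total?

The ratio heuristic lands on amber amulet + ornate helm + silver idol + sapphire brooch (2798) but leaves 1 lb idle.
Dropping amber amulet frees 8 lb; slotting in obsidian blade (9 lb) lifts the total to 2856 at 34 lb.

2856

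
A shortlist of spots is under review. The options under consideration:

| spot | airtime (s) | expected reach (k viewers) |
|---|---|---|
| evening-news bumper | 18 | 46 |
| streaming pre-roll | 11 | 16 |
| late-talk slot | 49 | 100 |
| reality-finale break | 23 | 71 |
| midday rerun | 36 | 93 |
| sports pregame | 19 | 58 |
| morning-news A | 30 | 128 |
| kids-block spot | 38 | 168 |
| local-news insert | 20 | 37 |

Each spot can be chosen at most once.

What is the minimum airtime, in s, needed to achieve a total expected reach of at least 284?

68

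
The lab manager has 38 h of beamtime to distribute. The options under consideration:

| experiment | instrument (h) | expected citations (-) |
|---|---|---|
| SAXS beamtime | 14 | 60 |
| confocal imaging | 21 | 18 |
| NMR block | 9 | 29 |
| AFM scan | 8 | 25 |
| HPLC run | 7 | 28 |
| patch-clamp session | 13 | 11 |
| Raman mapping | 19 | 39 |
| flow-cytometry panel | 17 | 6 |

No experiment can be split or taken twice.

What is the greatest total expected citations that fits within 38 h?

142

By expected citations per h: SAXS beamtime 4.29, HPLC run 4.00, NMR block 3.22 lead.
The ratio ordering already packs tightly: SAXS beamtime + NMR block + AFM scan + HPLC run, 38 h, 142.
Every other selection either busts 38 h or fails to beat 142.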